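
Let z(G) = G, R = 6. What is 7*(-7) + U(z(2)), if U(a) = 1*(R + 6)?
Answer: -37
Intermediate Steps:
U(a) = 12 (U(a) = 1*(6 + 6) = 1*12 = 12)
7*(-7) + U(z(2)) = 7*(-7) + 12 = -49 + 12 = -37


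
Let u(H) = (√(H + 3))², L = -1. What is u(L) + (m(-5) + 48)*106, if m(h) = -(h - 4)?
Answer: 6044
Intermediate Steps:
m(h) = 4 - h (m(h) = -(-4 + h) = 4 - h)
u(H) = 3 + H (u(H) = (√(3 + H))² = 3 + H)
u(L) + (m(-5) + 48)*106 = (3 - 1) + ((4 - 1*(-5)) + 48)*106 = 2 + ((4 + 5) + 48)*106 = 2 + (9 + 48)*106 = 2 + 57*106 = 2 + 6042 = 6044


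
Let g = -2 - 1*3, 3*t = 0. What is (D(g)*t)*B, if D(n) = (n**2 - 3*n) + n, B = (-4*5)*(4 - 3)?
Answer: 0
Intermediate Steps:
t = 0 (t = (1/3)*0 = 0)
g = -5 (g = -2 - 3 = -5)
B = -20 (B = -20*1 = -20)
D(n) = n**2 - 2*n
(D(g)*t)*B = (-5*(-2 - 5)*0)*(-20) = (-5*(-7)*0)*(-20) = (35*0)*(-20) = 0*(-20) = 0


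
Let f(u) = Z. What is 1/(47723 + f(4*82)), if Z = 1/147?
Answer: 147/7015282 ≈ 2.0954e-5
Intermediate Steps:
Z = 1/147 ≈ 0.0068027
f(u) = 1/147
1/(47723 + f(4*82)) = 1/(47723 + 1/147) = 1/(7015282/147) = 147/7015282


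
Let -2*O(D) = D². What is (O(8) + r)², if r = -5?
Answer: 1369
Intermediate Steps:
O(D) = -D²/2
(O(8) + r)² = (-½*8² - 5)² = (-½*64 - 5)² = (-32 - 5)² = (-37)² = 1369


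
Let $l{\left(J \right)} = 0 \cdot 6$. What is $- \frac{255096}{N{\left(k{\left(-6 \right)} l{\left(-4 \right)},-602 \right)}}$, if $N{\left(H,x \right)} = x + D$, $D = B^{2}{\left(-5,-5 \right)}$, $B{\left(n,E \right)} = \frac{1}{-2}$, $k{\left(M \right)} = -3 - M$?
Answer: $\frac{1020384}{2407} \approx 423.92$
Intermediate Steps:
$l{\left(J \right)} = 0$
$B{\left(n,E \right)} = - \frac{1}{2}$
$D = \frac{1}{4}$ ($D = \left(- \frac{1}{2}\right)^{2} = \frac{1}{4} \approx 0.25$)
$N{\left(H,x \right)} = \frac{1}{4} + x$ ($N{\left(H,x \right)} = x + \frac{1}{4} = \frac{1}{4} + x$)
$- \frac{255096}{N{\left(k{\left(-6 \right)} l{\left(-4 \right)},-602 \right)}} = - \frac{255096}{\frac{1}{4} - 602} = - \frac{255096}{- \frac{2407}{4}} = \left(-255096\right) \left(- \frac{4}{2407}\right) = \frac{1020384}{2407}$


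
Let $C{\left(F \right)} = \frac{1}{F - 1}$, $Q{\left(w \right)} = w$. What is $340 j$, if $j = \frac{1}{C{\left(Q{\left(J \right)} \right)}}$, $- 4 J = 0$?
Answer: $-340$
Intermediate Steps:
$J = 0$ ($J = \left(- \frac{1}{4}\right) 0 = 0$)
$C{\left(F \right)} = \frac{1}{-1 + F}$
$j = -1$ ($j = \frac{1}{\frac{1}{-1 + 0}} = \frac{1}{\frac{1}{-1}} = \frac{1}{-1} = -1$)
$340 j = 340 \left(-1\right) = -340$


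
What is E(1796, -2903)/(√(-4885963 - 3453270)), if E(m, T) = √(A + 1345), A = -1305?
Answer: -2*I*√83392330/8339233 ≈ -0.0021901*I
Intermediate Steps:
E(m, T) = 2*√10 (E(m, T) = √(-1305 + 1345) = √40 = 2*√10)
E(1796, -2903)/(√(-4885963 - 3453270)) = (2*√10)/(√(-4885963 - 3453270)) = (2*√10)/(√(-8339233)) = (2*√10)/((I*√8339233)) = (2*√10)*(-I*√8339233/8339233) = -2*I*√83392330/8339233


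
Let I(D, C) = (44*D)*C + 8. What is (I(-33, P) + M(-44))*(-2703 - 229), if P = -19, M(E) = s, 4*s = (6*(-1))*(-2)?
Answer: -80920268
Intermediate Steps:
s = 3 (s = ((6*(-1))*(-2))/4 = (-6*(-2))/4 = (¼)*12 = 3)
M(E) = 3
I(D, C) = 8 + 44*C*D (I(D, C) = 44*C*D + 8 = 8 + 44*C*D)
(I(-33, P) + M(-44))*(-2703 - 229) = ((8 + 44*(-19)*(-33)) + 3)*(-2703 - 229) = ((8 + 27588) + 3)*(-2932) = (27596 + 3)*(-2932) = 27599*(-2932) = -80920268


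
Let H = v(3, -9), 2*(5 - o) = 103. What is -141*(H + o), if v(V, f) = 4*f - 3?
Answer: 24111/2 ≈ 12056.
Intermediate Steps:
o = -93/2 (o = 5 - ½*103 = 5 - 103/2 = -93/2 ≈ -46.500)
v(V, f) = -3 + 4*f
H = -39 (H = -3 + 4*(-9) = -3 - 36 = -39)
-141*(H + o) = -141*(-39 - 93/2) = -141*(-171/2) = 24111/2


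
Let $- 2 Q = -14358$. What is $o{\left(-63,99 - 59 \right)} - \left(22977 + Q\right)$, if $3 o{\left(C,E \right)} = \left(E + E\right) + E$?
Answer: $-30116$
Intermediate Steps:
$Q = 7179$ ($Q = \left(- \frac{1}{2}\right) \left(-14358\right) = 7179$)
$o{\left(C,E \right)} = E$ ($o{\left(C,E \right)} = \frac{\left(E + E\right) + E}{3} = \frac{2 E + E}{3} = \frac{3 E}{3} = E$)
$o{\left(-63,99 - 59 \right)} - \left(22977 + Q\right) = \left(99 - 59\right) - 30156 = 40 - 30156 = -30116$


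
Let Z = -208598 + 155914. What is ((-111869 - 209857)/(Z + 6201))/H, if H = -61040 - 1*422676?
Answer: -3741/261448498 ≈ -1.4309e-5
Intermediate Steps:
Z = -52684
H = -483716 (H = -61040 - 422676 = -483716)
((-111869 - 209857)/(Z + 6201))/H = ((-111869 - 209857)/(-52684 + 6201))/(-483716) = -321726/(-46483)*(-1/483716) = -321726*(-1/46483)*(-1/483716) = (7482/1081)*(-1/483716) = -3741/261448498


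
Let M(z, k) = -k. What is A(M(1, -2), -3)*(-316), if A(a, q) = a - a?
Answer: 0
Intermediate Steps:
A(a, q) = 0
A(M(1, -2), -3)*(-316) = 0*(-316) = 0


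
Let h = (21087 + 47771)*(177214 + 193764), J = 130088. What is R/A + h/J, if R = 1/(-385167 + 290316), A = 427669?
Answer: 259055163836731808617/1319249476678518 ≈ 1.9637e+5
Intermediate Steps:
R = -1/94851 (R = 1/(-94851) = -1/94851 ≈ -1.0543e-5)
h = 25544803124 (h = 68858*370978 = 25544803124)
R/A + h/J = -1/94851/427669 + 25544803124/130088 = -1/94851*1/427669 + 25544803124*(1/130088) = -1/40564832319 + 6386200781/32522 = 259055163836731808617/1319249476678518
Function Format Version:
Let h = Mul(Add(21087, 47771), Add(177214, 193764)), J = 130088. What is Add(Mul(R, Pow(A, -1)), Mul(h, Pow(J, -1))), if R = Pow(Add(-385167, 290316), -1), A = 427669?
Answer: Rational(259055163836731808617, 1319249476678518) ≈ 1.9637e+5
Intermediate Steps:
R = Rational(-1, 94851) (R = Pow(-94851, -1) = Rational(-1, 94851) ≈ -1.0543e-5)
h = 25544803124 (h = Mul(68858, 370978) = 25544803124)
Add(Mul(R, Pow(A, -1)), Mul(h, Pow(J, -1))) = Add(Mul(Rational(-1, 94851), Pow(427669, -1)), Mul(25544803124, Pow(130088, -1))) = Add(Mul(Rational(-1, 94851), Rational(1, 427669)), Mul(25544803124, Rational(1, 130088))) = Add(Rational(-1, 40564832319), Rational(6386200781, 32522)) = Rational(259055163836731808617, 1319249476678518)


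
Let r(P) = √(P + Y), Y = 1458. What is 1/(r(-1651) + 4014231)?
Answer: 4014231/16114050521554 - I*√193/16114050521554 ≈ 2.4911e-7 - 8.6213e-13*I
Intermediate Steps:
r(P) = √(1458 + P) (r(P) = √(P + 1458) = √(1458 + P))
1/(r(-1651) + 4014231) = 1/(√(1458 - 1651) + 4014231) = 1/(√(-193) + 4014231) = 1/(I*√193 + 4014231) = 1/(4014231 + I*√193)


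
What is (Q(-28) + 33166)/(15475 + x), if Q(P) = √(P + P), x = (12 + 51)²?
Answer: 16583/9722 + I*√14/9722 ≈ 1.7057 + 0.00038486*I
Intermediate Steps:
x = 3969 (x = 63² = 3969)
Q(P) = √2*√P (Q(P) = √(2*P) = √2*√P)
(Q(-28) + 33166)/(15475 + x) = (√2*√(-28) + 33166)/(15475 + 3969) = (√2*(2*I*√7) + 33166)/19444 = (2*I*√14 + 33166)*(1/19444) = (33166 + 2*I*√14)*(1/19444) = 16583/9722 + I*√14/9722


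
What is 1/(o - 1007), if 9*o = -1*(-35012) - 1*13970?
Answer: 1/1331 ≈ 0.00075131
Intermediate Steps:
o = 2338 (o = (-1*(-35012) - 1*13970)/9 = (35012 - 13970)/9 = (⅑)*21042 = 2338)
1/(o - 1007) = 1/(2338 - 1007) = 1/1331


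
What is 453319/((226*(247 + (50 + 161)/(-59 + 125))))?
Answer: 14959527/1865969 ≈ 8.0170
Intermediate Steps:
453319/((226*(247 + (50 + 161)/(-59 + 125)))) = 453319/((226*(247 + 211/66))) = 453319/((226*(16513/66))) = 453319/(1865969/33) = 453319*(33/1865969) = 14959527/1865969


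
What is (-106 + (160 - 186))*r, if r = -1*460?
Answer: 60720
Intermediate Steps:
r = -460
(-106 + (160 - 186))*r = (-106 + (160 - 186))*(-460) = (-106 - 26)*(-460) = -132*(-460) = 60720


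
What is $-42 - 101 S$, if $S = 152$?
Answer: $-15394$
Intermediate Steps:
$-42 - 101 S = -42 - 15352 = -15394$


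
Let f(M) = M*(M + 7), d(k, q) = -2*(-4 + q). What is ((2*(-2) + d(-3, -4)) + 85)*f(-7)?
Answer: 0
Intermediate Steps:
d(k, q) = 8 - 2*q
f(M) = M*(7 + M)
((2*(-2) + d(-3, -4)) + 85)*f(-7) = ((2*(-2) + (8 - 2*(-4))) + 85)*(-7*(7 - 7)) = ((-4 + (8 + 8)) + 85)*(-7*0) = ((-4 + 16) + 85)*0 = (12 + 85)*0 = 97*0 = 0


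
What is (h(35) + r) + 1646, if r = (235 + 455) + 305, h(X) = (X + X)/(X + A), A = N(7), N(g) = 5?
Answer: 10571/4 ≈ 2642.8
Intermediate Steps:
A = 5
h(X) = 2*X/(5 + X) (h(X) = (X + X)/(X + 5) = (2*X)/(5 + X) = 2*X/(5 + X))
r = 995 (r = 690 + 305 = 995)
(h(35) + r) + 1646 = (2*35/(5 + 35) + 995) + 1646 = (2*35/40 + 995) + 1646 = (2*35*(1/40) + 995) + 1646 = (7/4 + 995) + 1646 = 3987/4 + 1646 = 10571/4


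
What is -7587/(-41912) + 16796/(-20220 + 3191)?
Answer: -574754929/713719448 ≈ -0.80529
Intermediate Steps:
-7587/(-41912) + 16796/(-20220 + 3191) = -7587*(-1/41912) + 16796/(-17029) = 7587/41912 + 16796*(-1/17029) = 7587/41912 - 16796/17029 = -574754929/713719448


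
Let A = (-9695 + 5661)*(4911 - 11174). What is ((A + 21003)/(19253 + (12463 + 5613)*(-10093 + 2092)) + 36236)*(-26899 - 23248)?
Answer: -262767649904335601/144606823 ≈ -1.8171e+9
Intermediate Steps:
A = 25264942 (A = -4034*(-6263) = 25264942)
((A + 21003)/(19253 + (12463 + 5613)*(-10093 + 2092)) + 36236)*(-26899 - 23248) = ((25264942 + 21003)/(19253 + (12463 + 5613)*(-10093 + 2092)) + 36236)*(-26899 - 23248) = (25285945/(19253 + 18076*(-8001)) + 36236)*(-50147) = (25285945/(19253 - 144626076) + 36236)*(-50147) = (25285945/(-144606823) + 36236)*(-50147) = (25285945*(-1/144606823) + 36236)*(-50147) = (-25285945/144606823 + 36236)*(-50147) = (5239947552283/144606823)*(-50147) = -262767649904335601/144606823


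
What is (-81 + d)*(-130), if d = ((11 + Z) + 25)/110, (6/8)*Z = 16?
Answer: 345254/33 ≈ 10462.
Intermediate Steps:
Z = 64/3 (Z = (4/3)*16 = 64/3 ≈ 21.333)
d = 86/165 (d = ((11 + 64/3) + 25)/110 = (97/3 + 25)*(1/110) = (172/3)*(1/110) = 86/165 ≈ 0.52121)
(-81 + d)*(-130) = (-81 + 86/165)*(-130) = -13279/165*(-130) = 345254/33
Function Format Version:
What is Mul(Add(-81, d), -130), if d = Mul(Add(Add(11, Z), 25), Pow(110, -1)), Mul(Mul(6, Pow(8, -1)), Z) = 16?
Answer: Rational(345254, 33) ≈ 10462.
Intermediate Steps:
Z = Rational(64, 3) (Z = Mul(Rational(4, 3), 16) = Rational(64, 3) ≈ 21.333)
d = Rational(86, 165) (d = Mul(Add(Add(11, Rational(64, 3)), 25), Pow(110, -1)) = Mul(Add(Rational(97, 3), 25), Rational(1, 110)) = Mul(Rational(172, 3), Rational(1, 110)) = Rational(86, 165) ≈ 0.52121)
Mul(Add(-81, d), -130) = Mul(Add(-81, Rational(86, 165)), -130) = Mul(Rational(-13279, 165), -130) = Rational(345254, 33)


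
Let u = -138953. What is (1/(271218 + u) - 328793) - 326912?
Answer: -86726821824/132265 ≈ -6.5571e+5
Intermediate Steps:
(1/(271218 + u) - 328793) - 326912 = (1/(271218 - 138953) - 328793) - 326912 = (1/132265 - 328793) - 326912 = -43487806144/132265 - 326912 = -86726821824/132265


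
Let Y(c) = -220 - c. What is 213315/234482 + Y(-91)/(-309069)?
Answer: 21986433971/24157039086 ≈ 0.91015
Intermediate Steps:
213315/234482 + Y(-91)/(-309069) = 213315/234482 + (-220 - 1*(-91))/(-309069) = 213315*(1/234482) + (-220 + 91)*(-1/309069) = 213315/234482 - 129*(-1/309069) = 213315/234482 + 43/103023 = 21986433971/24157039086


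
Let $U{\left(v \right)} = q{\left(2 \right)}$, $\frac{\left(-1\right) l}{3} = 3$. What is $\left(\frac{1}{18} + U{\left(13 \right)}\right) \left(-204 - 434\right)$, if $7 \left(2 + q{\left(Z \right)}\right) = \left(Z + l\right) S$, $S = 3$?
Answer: $\frac{28391}{9} \approx 3154.6$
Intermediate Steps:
$l = -9$ ($l = \left(-3\right) 3 = -9$)
$q{\left(Z \right)} = - \frac{41}{7} + \frac{3 Z}{7}$ ($q{\left(Z \right)} = -2 + \frac{\left(Z - 9\right) 3}{7} = -2 + \frac{\left(-9 + Z\right) 3}{7} = -2 + \frac{-27 + 3 Z}{7} = -2 + \left(- \frac{27}{7} + \frac{3 Z}{7}\right) = - \frac{41}{7} + \frac{3 Z}{7}$)
$U{\left(v \right)} = -5$ ($U{\left(v \right)} = - \frac{41}{7} + \frac{3}{7} \cdot 2 = - \frac{41}{7} + \frac{6}{7} = -5$)
$\left(\frac{1}{18} + U{\left(13 \right)}\right) \left(-204 - 434\right) = \left(\frac{1}{18} - 5\right) \left(-204 - 434\right) = \left(\frac{1}{18} - 5\right) \left(-638\right) = \left(- \frac{89}{18}\right) \left(-638\right) = \frac{28391}{9}$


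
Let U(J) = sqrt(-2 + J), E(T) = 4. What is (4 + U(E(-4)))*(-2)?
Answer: -8 - 2*sqrt(2) ≈ -10.828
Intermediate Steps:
(4 + U(E(-4)))*(-2) = (4 + sqrt(-2 + 4))*(-2) = (4 + sqrt(2))*(-2) = -8 - 2*sqrt(2)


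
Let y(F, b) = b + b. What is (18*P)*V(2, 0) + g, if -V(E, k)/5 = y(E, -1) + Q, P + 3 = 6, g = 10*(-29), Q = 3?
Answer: -560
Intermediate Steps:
g = -290
y(F, b) = 2*b
P = 3 (P = -3 + 6 = 3)
V(E, k) = -5 (V(E, k) = -5*(2*(-1) + 3) = -5*(-2 + 3) = -5*1 = -5)
(18*P)*V(2, 0) + g = (18*3)*(-5) - 290 = 54*(-5) - 290 = -270 - 290 = -560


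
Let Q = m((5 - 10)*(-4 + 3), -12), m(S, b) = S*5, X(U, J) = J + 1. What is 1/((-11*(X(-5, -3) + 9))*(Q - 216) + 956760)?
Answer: 1/971467 ≈ 1.0294e-6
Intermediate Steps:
X(U, J) = 1 + J
m(S, b) = 5*S
Q = 25 (Q = 5*((5 - 10)*(-4 + 3)) = 5*(-5*(-1)) = 5*5 = 25)
1/((-11*(X(-5, -3) + 9))*(Q - 216) + 956760) = 1/((-11*((1 - 3) + 9))*(25 - 216) + 956760) = 1/(-11*(-2 + 9)*(-191) + 956760) = 1/(-11*7*(-191) + 956760) = 1/(-77*(-191) + 956760) = 1/(14707 + 956760) = 1/971467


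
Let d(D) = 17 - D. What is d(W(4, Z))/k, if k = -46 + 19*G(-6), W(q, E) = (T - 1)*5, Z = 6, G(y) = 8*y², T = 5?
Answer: -3/5426 ≈ -0.00055289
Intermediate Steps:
W(q, E) = 20 (W(q, E) = (5 - 1)*5 = 4*5 = 20)
k = 5426 (k = -46 + 19*(8*(-6)²) = -46 + 19*(8*36) = -46 + 19*288 = -46 + 5472 = 5426)
d(W(4, Z))/k = (17 - 1*20)/5426 = (17 - 20)*(1/5426) = -3*1/5426 = -3/5426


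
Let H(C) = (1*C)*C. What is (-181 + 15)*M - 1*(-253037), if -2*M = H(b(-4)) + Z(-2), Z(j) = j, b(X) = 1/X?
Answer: 4046019/16 ≈ 2.5288e+5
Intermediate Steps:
H(C) = C² (H(C) = C*C = C²)
M = 31/32 (M = -((1/(-4))² - 2)/2 = -((-¼)² - 2)/2 = -(1/16 - 2)/2 = -½*(-31/16) = 31/32 ≈ 0.96875)
(-181 + 15)*M - 1*(-253037) = (-181 + 15)*(31/32) - 1*(-253037) = -166*31/32 + 253037 = -2573/16 + 253037 = 4046019/16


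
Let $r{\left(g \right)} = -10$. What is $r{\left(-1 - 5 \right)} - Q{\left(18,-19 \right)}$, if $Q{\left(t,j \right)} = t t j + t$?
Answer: $6128$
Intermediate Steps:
$Q{\left(t,j \right)} = t + j t^{2}$ ($Q{\left(t,j \right)} = t^{2} j + t = j t^{2} + t = t + j t^{2}$)
$r{\left(-1 - 5 \right)} - Q{\left(18,-19 \right)} = -10 - 18 \left(1 - 342\right) = -10 - 18 \left(-341\right) = -10 - -6138 = -10 + 6138 = 6128$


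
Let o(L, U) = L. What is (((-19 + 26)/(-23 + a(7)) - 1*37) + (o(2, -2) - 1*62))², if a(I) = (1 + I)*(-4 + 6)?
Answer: 9604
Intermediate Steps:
a(I) = 2 + 2*I (a(I) = (1 + I)*2 = 2 + 2*I)
(((-19 + 26)/(-23 + a(7)) - 1*37) + (o(2, -2) - 1*62))² = (((-19 + 26)/(-23 + (2 + 2*7)) - 1*37) + (2 - 1*62))² = ((7/(-23 + (2 + 14)) - 37) + (2 - 62))² = ((7/(-23 + 16) - 37) - 60)² = ((7/(-7) - 37) - 60)² = ((7*(-⅐) - 37) - 60)² = ((-1 - 37) - 60)² = (-38 - 60)² = (-98)² = 9604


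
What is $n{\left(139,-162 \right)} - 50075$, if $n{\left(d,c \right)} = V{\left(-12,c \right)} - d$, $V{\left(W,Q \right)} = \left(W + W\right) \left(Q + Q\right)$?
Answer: $-42438$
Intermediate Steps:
$V{\left(W,Q \right)} = 4 Q W$ ($V{\left(W,Q \right)} = 2 W 2 Q = 4 Q W$)
$n{\left(d,c \right)} = - d - 48 c$ ($n{\left(d,c \right)} = 4 c \left(-12\right) - d = - 48 c - d = - d - 48 c$)
$n{\left(139,-162 \right)} - 50075 = \left(\left(-1\right) 139 - -7776\right) - 50075 = \left(-139 + 7776\right) - 50075 = 7637 - 50075 = -42438$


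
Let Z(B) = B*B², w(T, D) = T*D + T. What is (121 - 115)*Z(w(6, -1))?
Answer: 0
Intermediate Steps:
w(T, D) = T + D*T (w(T, D) = D*T + T = T + D*T)
Z(B) = B³
(121 - 115)*Z(w(6, -1)) = (121 - 115)*(6*(1 - 1))³ = 6*(6*0)³ = 6*0³ = 6*0 = 0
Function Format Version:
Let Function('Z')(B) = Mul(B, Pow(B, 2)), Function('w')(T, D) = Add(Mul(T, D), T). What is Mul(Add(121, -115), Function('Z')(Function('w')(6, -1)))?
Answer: 0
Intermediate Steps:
Function('w')(T, D) = Add(T, Mul(D, T)) (Function('w')(T, D) = Add(Mul(D, T), T) = Add(T, Mul(D, T)))
Function('Z')(B) = Pow(B, 3)
Mul(Add(121, -115), Function('Z')(Function('w')(6, -1))) = Mul(Add(121, -115), Pow(Mul(6, Add(1, -1)), 3)) = Mul(6, Pow(Mul(6, 0), 3)) = Mul(6, Pow(0, 3)) = Mul(6, 0) = 0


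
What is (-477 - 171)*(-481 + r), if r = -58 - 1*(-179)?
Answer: 233280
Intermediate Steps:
r = 121 (r = -58 + 179 = 121)
(-477 - 171)*(-481 + r) = (-477 - 171)*(-481 + 121) = -648*(-360) = 233280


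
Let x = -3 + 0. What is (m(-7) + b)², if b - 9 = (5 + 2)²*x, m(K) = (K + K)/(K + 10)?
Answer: 183184/9 ≈ 20354.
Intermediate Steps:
x = -3
m(K) = 2*K/(10 + K) (m(K) = (2*K)/(10 + K) = 2*K/(10 + K))
b = -138 (b = 9 + (5 + 2)²*(-3) = 9 + 7²*(-3) = 9 + 49*(-3) = 9 - 147 = -138)
(m(-7) + b)² = (2*(-7)/(10 - 7) - 138)² = (2*(-7)/3 - 138)² = (2*(-7)*(⅓) - 138)² = (-14/3 - 138)² = (-428/3)² = 183184/9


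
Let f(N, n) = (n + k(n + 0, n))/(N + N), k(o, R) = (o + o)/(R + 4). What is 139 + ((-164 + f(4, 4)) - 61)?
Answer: -683/8 ≈ -85.375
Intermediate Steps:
k(o, R) = 2*o/(4 + R) (k(o, R) = (2*o)/(4 + R) = 2*o/(4 + R))
f(N, n) = (n + 2*n/(4 + n))/(2*N) (f(N, n) = (n + 2*(n + 0)/(4 + n))/(N + N) = (n + 2*n/(4 + n))/((2*N)) = (n + 2*n/(4 + n))*(1/(2*N)) = (n + 2*n/(4 + n))/(2*N))
139 + ((-164 + f(4, 4)) - 61) = 139 + ((-164 + (½)*4*(6 + 4)/(4*(4 + 4))) - 61) = 139 + ((-164 + (½)*4*(¼)*10/8) - 61) = 139 + ((-164 + (½)*4*(¼)*(⅛)*10) - 61) = 139 + ((-164 + 5/8) - 61) = 139 + (-1307/8 - 61) = 139 - 1795/8 = -683/8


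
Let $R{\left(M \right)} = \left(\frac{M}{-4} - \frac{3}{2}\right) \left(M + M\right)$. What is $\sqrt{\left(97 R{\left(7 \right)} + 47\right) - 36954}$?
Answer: $\frac{13 i \sqrt{978}}{2} \approx 203.27 i$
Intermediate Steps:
$R{\left(M \right)} = 2 M \left(- \frac{3}{2} - \frac{M}{4}\right)$ ($R{\left(M \right)} = \left(M \left(- \frac{1}{4}\right) - \frac{3}{2}\right) 2 M = \left(- \frac{M}{4} - \frac{3}{2}\right) 2 M = \left(- \frac{3}{2} - \frac{M}{4}\right) 2 M = 2 M \left(- \frac{3}{2} - \frac{M}{4}\right)$)
$\sqrt{\left(97 R{\left(7 \right)} + 47\right) - 36954} = \sqrt{\left(97 \left(\left(- \frac{1}{2}\right) 7 \left(6 + 7\right)\right) + 47\right) - 36954} = \sqrt{\left(97 \left(\left(- \frac{1}{2}\right) 7 \cdot 13\right) + 47\right) - 36954} = \sqrt{\left(97 \left(- \frac{91}{2}\right) + 47\right) - 36954} = \sqrt{\left(- \frac{8827}{2} + 47\right) - 36954} = \sqrt{- \frac{8733}{2} - 36954} = \sqrt{- \frac{82641}{2}} = \frac{13 i \sqrt{978}}{2}$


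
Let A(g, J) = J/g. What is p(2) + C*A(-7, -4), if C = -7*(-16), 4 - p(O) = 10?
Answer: 58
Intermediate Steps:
p(O) = -6 (p(O) = 4 - 1*10 = 4 - 10 = -6)
C = 112
p(2) + C*A(-7, -4) = -6 + 112*(-4/(-7)) = -6 + 112*(-4*(-⅐)) = -6 + 112*(4/7) = -6 + 64 = 58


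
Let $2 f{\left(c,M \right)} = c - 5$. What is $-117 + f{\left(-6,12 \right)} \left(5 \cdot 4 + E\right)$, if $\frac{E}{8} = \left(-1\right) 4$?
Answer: $-51$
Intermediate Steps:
$E = -32$ ($E = 8 \left(\left(-1\right) 4\right) = 8 \left(-4\right) = -32$)
$f{\left(c,M \right)} = - \frac{5}{2} + \frac{c}{2}$ ($f{\left(c,M \right)} = \frac{c - 5}{2} = \frac{-5 + c}{2} = - \frac{5}{2} + \frac{c}{2}$)
$-117 + f{\left(-6,12 \right)} \left(5 \cdot 4 + E\right) = -117 + \left(- \frac{5}{2} + \frac{1}{2} \left(-6\right)\right) \left(5 \cdot 4 - 32\right) = -117 + \left(- \frac{5}{2} - 3\right) \left(20 - 32\right) = -117 - -66 = -117 + 66 = -51$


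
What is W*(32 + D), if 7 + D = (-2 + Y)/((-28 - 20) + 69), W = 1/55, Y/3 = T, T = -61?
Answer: 68/231 ≈ 0.29437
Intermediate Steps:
Y = -183 (Y = 3*(-61) = -183)
W = 1/55 ≈ 0.018182
D = -332/21 (D = -7 + (-2 - 183)/((-28 - 20) + 69) = -7 - 185/(-48 + 69) = -7 - 185/21 = -332/21 ≈ -15.810)
W*(32 + D) = (32 - 332/21)/55 = (1/55)*(340/21) = 68/231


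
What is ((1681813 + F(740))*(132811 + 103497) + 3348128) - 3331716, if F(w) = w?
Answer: 397600750736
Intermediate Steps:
((1681813 + F(740))*(132811 + 103497) + 3348128) - 3331716 = ((1681813 + 740)*(132811 + 103497) + 3348128) - 3331716 = (1682553*236308 + 3348128) - 3331716 = (397600734324 + 3348128) - 3331716 = 397604082452 - 3331716 = 397600750736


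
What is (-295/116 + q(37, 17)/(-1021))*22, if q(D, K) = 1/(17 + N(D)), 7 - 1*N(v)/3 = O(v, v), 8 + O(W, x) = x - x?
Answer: -102708133/1835758 ≈ -55.949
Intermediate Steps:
O(W, x) = -8 (O(W, x) = -8 + (x - x) = -8 + 0 = -8)
N(v) = 45 (N(v) = 21 - 3*(-8) = 21 + 24 = 45)
q(D, K) = 1/62 (q(D, K) = 1/(17 + 45) = 1/62)
(-295/116 + q(37, 17)/(-1021))*22 = (-295/116 + (1/62)/(-1021))*22 = (-295*1/116 + (1/62)*(-1/1021))*22 = (-295/116 - 1/63302)*22 = -9337103/3671516*22 = -102708133/1835758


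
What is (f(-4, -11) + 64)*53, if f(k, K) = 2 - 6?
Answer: 3180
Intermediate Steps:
f(k, K) = -4
(f(-4, -11) + 64)*53 = (-4 + 64)*53 = 60*53 = 3180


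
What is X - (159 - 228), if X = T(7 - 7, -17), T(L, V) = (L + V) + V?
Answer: 35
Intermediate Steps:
T(L, V) = L + 2*V
X = -34 (X = (7 - 7) + 2*(-17) = 0 - 34 = -34)
X - (159 - 228) = -34 - (159 - 228) = -34 - 1*(-69) = -34 + 69 = 35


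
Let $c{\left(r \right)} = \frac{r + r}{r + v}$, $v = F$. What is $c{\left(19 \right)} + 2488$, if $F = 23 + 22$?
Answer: $\frac{79635}{32} \approx 2488.6$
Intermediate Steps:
$F = 45$
$v = 45$
$c{\left(r \right)} = \frac{2 r}{45 + r}$ ($c{\left(r \right)} = \frac{r + r}{r + 45} = \frac{2 r}{45 + r}$)
$c{\left(19 \right)} + 2488 = 2 \cdot 19 \frac{1}{45 + 19} + 2488 = 2 \cdot 19 \cdot \frac{1}{64} + 2488 = \frac{19}{32} + 2488 = \frac{79635}{32}$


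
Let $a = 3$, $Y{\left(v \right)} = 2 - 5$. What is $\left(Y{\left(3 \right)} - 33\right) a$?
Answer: $-108$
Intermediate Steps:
$Y{\left(v \right)} = -3$ ($Y{\left(v \right)} = 2 - 5 = -3$)
$\left(Y{\left(3 \right)} - 33\right) a = \left(-3 - 33\right) 3 = \left(-36\right) 3 = -108$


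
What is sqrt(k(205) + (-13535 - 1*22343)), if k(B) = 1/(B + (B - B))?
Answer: 3*I*sqrt(167530305)/205 ≈ 189.41*I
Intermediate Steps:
k(B) = 1/B (k(B) = 1/(B + 0) = 1/B)
sqrt(k(205) + (-13535 - 1*22343)) = sqrt(1/205 + (-13535 - 1*22343)) = sqrt(1/205 + (-13535 - 22343)) = sqrt(1/205 - 35878) = sqrt(-7354989/205) = 3*I*sqrt(167530305)/205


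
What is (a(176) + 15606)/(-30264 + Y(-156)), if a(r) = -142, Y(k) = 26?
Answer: -7732/15119 ≈ -0.51141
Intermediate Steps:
(a(176) + 15606)/(-30264 + Y(-156)) = (-142 + 15606)/(-30264 + 26) = 15464/(-30238) = 15464*(-1/30238) = -7732/15119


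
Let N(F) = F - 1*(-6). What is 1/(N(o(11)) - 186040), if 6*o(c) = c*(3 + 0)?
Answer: -2/372057 ≈ -5.3755e-6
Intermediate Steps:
o(c) = c/2 (o(c) = (c*(3 + 0))/6 = (c*3)/6 = (3*c)/6 = c/2)
N(F) = 6 + F (N(F) = F + 6 = 6 + F)
1/(N(o(11)) - 186040) = 1/((6 + (½)*11) - 186040) = 1/((6 + 11/2) - 186040) = 1/(23/2 - 186040) = 1/(-372057/2) = -2/372057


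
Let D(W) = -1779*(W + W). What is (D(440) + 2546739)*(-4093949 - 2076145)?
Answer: -6054213464586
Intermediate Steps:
D(W) = -3558*W
(D(440) + 2546739)*(-4093949 - 2076145) = (-3558*440 + 2546739)*(-4093949 - 2076145) = (-1565520 + 2546739)*(-6170094) = 981219*(-6170094) = -6054213464586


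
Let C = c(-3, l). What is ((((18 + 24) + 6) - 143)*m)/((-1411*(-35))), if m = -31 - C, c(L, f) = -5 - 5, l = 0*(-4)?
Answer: 57/1411 ≈ 0.040397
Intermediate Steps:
l = 0
c(L, f) = -10
C = -10
m = -21 (m = -31 - 1*(-10) = -31 + 10 = -21)
((((18 + 24) + 6) - 143)*m)/((-1411*(-35))) = ((((18 + 24) + 6) - 143)*(-21))/((-1411*(-35))) = (((42 + 6) - 143)*(-21))/49385 = ((48 - 143)*(-21))*(1/49385) = -95*(-21)*(1/49385) = 1995*(1/49385) = 57/1411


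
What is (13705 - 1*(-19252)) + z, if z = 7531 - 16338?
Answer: 24150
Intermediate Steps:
z = -8807
(13705 - 1*(-19252)) + z = (13705 - 1*(-19252)) - 8807 = (13705 + 19252) - 8807 = 32957 - 8807 = 24150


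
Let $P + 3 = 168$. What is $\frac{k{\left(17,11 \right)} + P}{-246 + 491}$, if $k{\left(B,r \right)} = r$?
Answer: $\frac{176}{245} \approx 0.71837$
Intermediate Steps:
$P = 165$ ($P = -3 + 168 = 165$)
$\frac{k{\left(17,11 \right)} + P}{-246 + 491} = \frac{11 + 165}{-246 + 491} = \frac{176}{245}$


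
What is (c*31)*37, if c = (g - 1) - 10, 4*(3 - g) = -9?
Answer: -26381/4 ≈ -6595.3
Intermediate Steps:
g = 21/4 (g = 3 - 1/4*(-9) = 3 + 9/4 = 21/4 ≈ 5.2500)
c = -23/4 (c = (21/4 - 1) - 10 = 17/4 - 10 = -23/4 ≈ -5.7500)
(c*31)*37 = -23/4*31*37 = -713/4*37 = -26381/4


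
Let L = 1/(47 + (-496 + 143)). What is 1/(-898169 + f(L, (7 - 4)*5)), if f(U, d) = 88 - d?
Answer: -1/898096 ≈ -1.1135e-6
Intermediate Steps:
L = -1/306 (L = 1/(47 - 353) = 1/(-306) = -1/306 ≈ -0.0032680)
1/(-898169 + f(L, (7 - 4)*5)) = 1/(-898169 + (88 - (7 - 4)*5)) = 1/(-898169 + (88 - 3*5)) = 1/(-898169 + (88 - 1*15)) = 1/(-898169 + (88 - 15)) = 1/(-898169 + 73) = 1/(-898096) = -1/898096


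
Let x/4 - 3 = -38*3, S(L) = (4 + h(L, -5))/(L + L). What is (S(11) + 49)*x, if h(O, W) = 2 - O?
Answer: -238206/11 ≈ -21655.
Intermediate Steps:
S(L) = (6 - L)/(2*L) (S(L) = (4 + (2 - L))/(L + L) = (6 - L)/((2*L)) = (6 - L)*(1/(2*L)) = (6 - L)/(2*L))
x = -444 (x = 12 + 4*(-38*3) = 12 + 4*(-114) = 12 - 456 = -444)
(S(11) + 49)*x = ((½)*(6 - 1*11)/11 + 49)*(-444) = ((½)*(1/11)*(6 - 11) + 49)*(-444) = ((½)*(1/11)*(-5) + 49)*(-444) = (-5/22 + 49)*(-444) = (1073/22)*(-444) = -238206/11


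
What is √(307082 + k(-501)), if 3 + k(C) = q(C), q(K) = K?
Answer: √306578 ≈ 553.70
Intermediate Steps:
k(C) = -3 + C
√(307082 + k(-501)) = √(307082 + (-3 - 501)) = √(307082 - 504) = √306578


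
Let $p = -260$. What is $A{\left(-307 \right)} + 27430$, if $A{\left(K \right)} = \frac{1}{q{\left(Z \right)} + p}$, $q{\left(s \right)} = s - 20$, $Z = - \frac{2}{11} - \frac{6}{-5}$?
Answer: $\frac{420885865}{15344} \approx 27430.0$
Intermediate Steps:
$Z = \frac{56}{55}$ ($Z = \left(-2\right) \frac{1}{11} - - \frac{6}{5} = - \frac{2}{11} + \frac{6}{5} = \frac{56}{55} \approx 1.0182$)
$q{\left(s \right)} = -20 + s$ ($q{\left(s \right)} = s - 20 = -20 + s$)
$A{\left(K \right)} = - \frac{55}{15344}$ ($A{\left(K \right)} = \frac{1}{\left(-20 + \frac{56}{55}\right) - 260} = \frac{1}{- \frac{1044}{55} - 260} = \frac{1}{- \frac{15344}{55}} = - \frac{55}{15344}$)
$A{\left(-307 \right)} + 27430 = - \frac{55}{15344} + 27430 = \frac{420885865}{15344}$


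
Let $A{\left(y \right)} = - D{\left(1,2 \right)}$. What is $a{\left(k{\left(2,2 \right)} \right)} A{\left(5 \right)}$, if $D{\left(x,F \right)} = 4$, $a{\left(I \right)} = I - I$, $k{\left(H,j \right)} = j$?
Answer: $0$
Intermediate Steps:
$a{\left(I \right)} = 0$
$A{\left(y \right)} = -4$ ($A{\left(y \right)} = \left(-1\right) 4 = -4$)
$a{\left(k{\left(2,2 \right)} \right)} A{\left(5 \right)} = 0 \left(-4\right) = 0$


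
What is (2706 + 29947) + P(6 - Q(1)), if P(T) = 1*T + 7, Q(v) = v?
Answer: 32665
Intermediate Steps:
P(T) = 7 + T (P(T) = T + 7 = 7 + T)
(2706 + 29947) + P(6 - Q(1)) = (2706 + 29947) + (7 + (6 - 1*1)) = 32653 + (7 + (6 - 1)) = 32653 + (7 + 5) = 32653 + 12 = 32665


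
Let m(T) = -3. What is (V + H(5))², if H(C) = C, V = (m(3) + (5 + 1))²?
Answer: 196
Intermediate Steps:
V = 9 (V = (-3 + (5 + 1))² = (-3 + 6)² = 3² = 9)
(V + H(5))² = (9 + 5)² = 14² = 196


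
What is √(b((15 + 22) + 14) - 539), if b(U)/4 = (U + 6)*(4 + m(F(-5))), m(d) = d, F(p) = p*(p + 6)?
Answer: I*√767 ≈ 27.695*I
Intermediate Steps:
F(p) = p*(6 + p)
b(U) = -24 - 4*U (b(U) = 4*((U + 6)*(4 - 5*(6 - 5))) = 4*((6 + U)*(4 - 5*1)) = 4*((6 + U)*(4 - 5)) = 4*((6 + U)*(-1)) = 4*(-6 - U) = -24 - 4*U)
√(b((15 + 22) + 14) - 539) = √((-24 - 4*((15 + 22) + 14)) - 539) = √((-24 - 4*(37 + 14)) - 539) = √((-24 - 4*51) - 539) = √((-24 - 204) - 539) = √(-228 - 539) = √(-767) = I*√767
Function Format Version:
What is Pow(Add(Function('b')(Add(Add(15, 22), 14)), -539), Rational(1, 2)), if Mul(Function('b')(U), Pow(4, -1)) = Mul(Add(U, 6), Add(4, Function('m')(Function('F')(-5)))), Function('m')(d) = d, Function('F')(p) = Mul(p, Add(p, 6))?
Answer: Mul(I, Pow(767, Rational(1, 2))) ≈ Mul(27.695, I)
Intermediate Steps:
Function('F')(p) = Mul(p, Add(6, p))
Function('b')(U) = Add(-24, Mul(-4, U)) (Function('b')(U) = Mul(4, Mul(Add(U, 6), Add(4, Mul(-5, Add(6, -5))))) = Mul(4, Mul(Add(6, U), Add(4, Mul(-5, 1)))) = Mul(4, Mul(Add(6, U), Add(4, -5))) = Mul(4, Mul(Add(6, U), -1)) = Mul(4, Add(-6, Mul(-1, U))) = Add(-24, Mul(-4, U)))
Pow(Add(Function('b')(Add(Add(15, 22), 14)), -539), Rational(1, 2)) = Pow(Add(Add(-24, Mul(-4, Add(Add(15, 22), 14))), -539), Rational(1, 2)) = Pow(Add(Add(-24, Mul(-4, Add(37, 14))), -539), Rational(1, 2)) = Pow(Add(Add(-24, Mul(-4, 51)), -539), Rational(1, 2)) = Pow(Add(Add(-24, -204), -539), Rational(1, 2)) = Pow(Add(-228, -539), Rational(1, 2)) = Pow(-767, Rational(1, 2)) = Mul(I, Pow(767, Rational(1, 2)))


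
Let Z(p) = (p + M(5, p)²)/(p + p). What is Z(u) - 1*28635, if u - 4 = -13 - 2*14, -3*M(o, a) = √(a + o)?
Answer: -19070545/666 ≈ -28634.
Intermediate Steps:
M(o, a) = -√(a + o)/3
u = -37 (u = 4 + (-13 - 2*14) = 4 + (-13 - 28) = 4 - 41 = -37)
Z(p) = (5/9 + 10*p/9)/(2*p) (Z(p) = (p + (-√(p + 5)/3)²)/(p + p) = (p + (-√(5 + p)/3)²)/((2*p)) = (p + (5/9 + p/9))*(1/(2*p)) = (5/9 + 10*p/9)*(1/(2*p)) = (5/9 + 10*p/9)/(2*p))
Z(u) - 1*28635 = (5/18)*(1 + 2*(-37))/(-37) - 1*28635 = (5/18)*(-1/37)*(1 - 74) - 28635 = (5/18)*(-1/37)*(-73) - 28635 = 365/666 - 28635 = -19070545/666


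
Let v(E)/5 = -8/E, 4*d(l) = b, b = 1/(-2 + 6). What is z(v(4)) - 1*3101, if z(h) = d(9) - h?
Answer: -49455/16 ≈ -3090.9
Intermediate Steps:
b = ¼ (b = 1/4 = ¼ ≈ 0.25000)
d(l) = 1/16 (d(l) = (¼)*(¼) = 1/16)
v(E) = -40/E (v(E) = 5*(-8/E) = -40/E)
z(h) = 1/16 - h
z(v(4)) - 1*3101 = (1/16 - (-40)/4) - 1*3101 = (1/16 - (-40)/4) - 3101 = (1/16 - 1*(-10)) - 3101 = (1/16 + 10) - 3101 = 161/16 - 3101 = -49455/16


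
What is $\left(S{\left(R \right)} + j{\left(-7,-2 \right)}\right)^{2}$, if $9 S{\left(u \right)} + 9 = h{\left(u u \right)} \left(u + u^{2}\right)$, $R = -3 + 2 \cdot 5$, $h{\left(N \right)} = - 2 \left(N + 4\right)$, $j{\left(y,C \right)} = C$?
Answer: $\frac{35557369}{81} \approx 4.3898 \cdot 10^{5}$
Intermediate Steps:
$h{\left(N \right)} = -8 - 2 N$ ($h{\left(N \right)} = - 2 \left(4 + N\right) = -8 - 2 N$)
$R = 7$ ($R = -3 + 10 = 7$)
$S{\left(u \right)} = -1 + \frac{\left(-8 - 2 u^{2}\right) \left(u + u^{2}\right)}{9}$ ($S{\left(u \right)} = -1 + \frac{\left(-8 - 2 u u\right) \left(u + u^{2}\right)}{9} = -1 + \frac{\left(-8 - 2 u^{2}\right) \left(u + u^{2}\right)}{9}$)
$\left(S{\left(R \right)} + j{\left(-7,-2 \right)}\right)^{2} = \left(\left(-1 - \frac{14 \left(4 + 7^{2}\right)}{9} - \frac{2 \cdot 7^{2} \left(4 + 7^{2}\right)}{9}\right) - 2\right)^{2} = \left(\left(-1 - \frac{14 \left(4 + 49\right)}{9} - \frac{98 \left(4 + 49\right)}{9}\right) - 2\right)^{2} = \left(\left(-1 - \frac{14}{9} \cdot 53 - \frac{98}{9} \cdot 53\right) - 2\right)^{2} = \left(\left(-1 - \frac{742}{9} - \frac{5194}{9}\right) - 2\right)^{2} = \left(- \frac{5945}{9} - 2\right)^{2} = \left(- \frac{5963}{9}\right)^{2} = \frac{35557369}{81}$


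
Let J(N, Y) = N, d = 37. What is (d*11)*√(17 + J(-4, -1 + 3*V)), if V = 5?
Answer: 407*√13 ≈ 1467.5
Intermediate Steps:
(d*11)*√(17 + J(-4, -1 + 3*V)) = (37*11)*√(17 - 4) = 407*√13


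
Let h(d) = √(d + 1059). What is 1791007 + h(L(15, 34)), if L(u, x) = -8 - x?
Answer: 1791007 + 3*√113 ≈ 1.7910e+6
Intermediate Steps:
h(d) = √(1059 + d)
1791007 + h(L(15, 34)) = 1791007 + √(1059 + (-8 - 1*34)) = 1791007 + √(1059 + (-8 - 34)) = 1791007 + √(1059 - 42) = 1791007 + √1017 = 1791007 + 3*√113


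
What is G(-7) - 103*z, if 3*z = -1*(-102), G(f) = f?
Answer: -3509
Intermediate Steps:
z = 34 (z = (-1*(-102))/3 = (1/3)*102 = 34)
G(-7) - 103*z = -7 - 103*34 = -7 - 3502 = -3509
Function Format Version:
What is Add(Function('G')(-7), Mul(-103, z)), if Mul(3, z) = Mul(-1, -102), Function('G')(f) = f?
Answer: -3509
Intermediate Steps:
z = 34 (z = Mul(Rational(1, 3), Mul(-1, -102)) = Mul(Rational(1, 3), 102) = 34)
Add(Function('G')(-7), Mul(-103, z)) = Add(-7, Mul(-103, 34)) = Add(-7, -3502) = -3509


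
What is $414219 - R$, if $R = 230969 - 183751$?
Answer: $367001$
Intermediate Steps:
$R = 47218$ ($R = 230969 - 183751 = 47218$)
$414219 - R = 414219 - 47218 = 367001$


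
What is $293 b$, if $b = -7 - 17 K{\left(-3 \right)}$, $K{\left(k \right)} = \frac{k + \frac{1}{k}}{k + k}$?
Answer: $- \frac{43364}{9} \approx -4818.2$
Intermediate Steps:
$K{\left(k \right)} = \frac{k + \frac{1}{k}}{2 k}$
$b = - \frac{148}{9}$ ($b = -7 - 17 \frac{1 + \left(-3\right)^{2}}{2 \cdot 9} = -7 - 17 \cdot \frac{1}{2} \cdot \frac{1}{9} \left(1 + 9\right) = -7 - 17 \cdot \frac{1}{2} \cdot \frac{1}{9} \cdot 10 = -7 - \frac{85}{9} = - \frac{148}{9} \approx -16.444$)
$293 b = 293 \left(- \frac{148}{9}\right) = - \frac{43364}{9}$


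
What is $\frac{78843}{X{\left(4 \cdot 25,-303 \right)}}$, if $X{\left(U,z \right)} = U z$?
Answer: $- \frac{26281}{10100} \approx -2.6021$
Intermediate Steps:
$\frac{78843}{X{\left(4 \cdot 25,-303 \right)}} = \frac{78843}{4 \cdot 25 \left(-303\right)} = \frac{78843}{100 \left(-303\right)} = \frac{78843}{-30300} = 78843 \left(- \frac{1}{30300}\right) = - \frac{26281}{10100}$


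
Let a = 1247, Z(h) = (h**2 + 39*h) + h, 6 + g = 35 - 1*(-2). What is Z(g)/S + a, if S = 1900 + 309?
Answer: 2756824/2209 ≈ 1248.0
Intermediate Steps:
g = 31 (g = -6 + (35 - 1*(-2)) = -6 + (35 + 2) = -6 + 37 = 31)
Z(h) = h**2 + 40*h
S = 2209
Z(g)/S + a = (31*(40 + 31))/2209 + 1247 = (31*71)*(1/2209) + 1247 = 2201*(1/2209) + 1247 = 2201/2209 + 1247 = 2756824/2209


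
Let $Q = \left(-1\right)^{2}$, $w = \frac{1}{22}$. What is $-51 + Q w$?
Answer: $- \frac{1121}{22} \approx -50.955$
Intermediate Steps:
$w = \frac{1}{22} \approx 0.045455$
$Q = 1$
$-51 + Q w = -51 + 1 \cdot \frac{1}{22} = -51 + \frac{1}{22} = - \frac{1121}{22}$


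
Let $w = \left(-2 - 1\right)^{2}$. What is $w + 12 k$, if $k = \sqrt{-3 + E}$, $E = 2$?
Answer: $9 + 12 i \approx 9.0 + 12.0 i$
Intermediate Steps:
$k = i$ ($k = \sqrt{-3 + 2} = \sqrt{-1} = i \approx 1.0 i$)
$w = 9$ ($w = \left(-3\right)^{2} = 9$)
$w + 12 k = 9 + 12 i$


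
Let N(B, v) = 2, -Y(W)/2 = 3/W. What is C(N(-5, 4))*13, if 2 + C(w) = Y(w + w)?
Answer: -91/2 ≈ -45.500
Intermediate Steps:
Y(W) = -6/W
C(w) = -2 - 3/w (C(w) = -2 - 6/(w + w) = -2 - 6*1/(2*w) = -2 - 3/w)
C(N(-5, 4))*13 = (-2 - 3/2)*13 = -7/2*13 = -91/2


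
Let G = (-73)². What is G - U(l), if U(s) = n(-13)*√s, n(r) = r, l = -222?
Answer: 5329 + 13*I*√222 ≈ 5329.0 + 193.7*I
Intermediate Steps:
U(s) = -13*√s
G = 5329
G - U(l) = 5329 - (-13)*√(-222) = 5329 - (-13)*I*√222 = 5329 + 13*I*√222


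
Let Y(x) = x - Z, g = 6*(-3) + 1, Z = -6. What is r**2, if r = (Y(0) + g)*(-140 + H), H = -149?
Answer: 10106041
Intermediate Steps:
g = -17 (g = -18 + 1 = -17)
Y(x) = 6 + x (Y(x) = x - 1*(-6) = x + 6 = 6 + x)
r = 3179 (r = ((6 + 0) - 17)*(-140 - 149) = (6 - 17)*(-289) = -11*(-289) = 3179)
r**2 = 3179**2 = 10106041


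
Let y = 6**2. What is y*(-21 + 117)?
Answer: 3456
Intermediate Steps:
y = 36
y*(-21 + 117) = 36*(-21 + 117) = 36*96 = 3456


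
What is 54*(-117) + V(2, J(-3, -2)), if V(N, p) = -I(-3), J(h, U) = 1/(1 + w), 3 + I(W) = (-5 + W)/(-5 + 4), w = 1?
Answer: -6323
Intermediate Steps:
I(W) = 2 - W (I(W) = -3 + (-5 + W)/(-5 + 4) = -3 + (-5 + W)/(-1) = -3 + (-5 + W)*(-1) = -3 + (5 - W) = 2 - W)
J(h, U) = ½ (J(h, U) = 1/(1 + 1) = 1/2 = ½)
V(N, p) = -5 (V(N, p) = -(2 - 1*(-3)) = -(2 + 3) = -1*5 = -5)
54*(-117) + V(2, J(-3, -2)) = 54*(-117) - 5 = -6318 - 5 = -6323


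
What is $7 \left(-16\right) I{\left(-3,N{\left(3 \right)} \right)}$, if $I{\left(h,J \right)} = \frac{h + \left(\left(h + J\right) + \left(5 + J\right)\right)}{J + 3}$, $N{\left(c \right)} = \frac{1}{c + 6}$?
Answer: $28$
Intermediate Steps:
$N{\left(c \right)} = \frac{1}{6 + c}$
$I{\left(h,J \right)} = \frac{5 + 2 J + 2 h}{3 + J}$ ($I{\left(h,J \right)} = \frac{h + \left(\left(J + h\right) + \left(5 + J\right)\right)}{3 + J} = \frac{h + \left(5 + h + 2 J\right)}{3 + J} = \frac{5 + 2 J + 2 h}{3 + J}$)
$7 \left(-16\right) I{\left(-3,N{\left(3 \right)} \right)} = 7 \left(-16\right) \frac{5 + \frac{2}{6 + 3} + 2 \left(-3\right)}{3 + \frac{1}{6 + 3}} = - 112 \frac{5 + \frac{2}{9} - 6}{3 + \frac{1}{9}} = - 112 \frac{5 + 2 \cdot \frac{1}{9} - 6}{3 + \frac{1}{9}} = - 112 \frac{5 + \frac{2}{9} - 6}{\frac{28}{9}} = - 112 \cdot \frac{9}{28} \left(- \frac{7}{9}\right) = \left(-112\right) \left(- \frac{1}{4}\right) = 28$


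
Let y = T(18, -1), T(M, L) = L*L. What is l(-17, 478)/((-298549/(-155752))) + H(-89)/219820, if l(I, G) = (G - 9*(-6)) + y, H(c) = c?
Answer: 18248510102259/65627041180 ≈ 278.06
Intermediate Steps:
T(M, L) = L**2
y = 1 (y = (-1)**2 = 1)
l(I, G) = 55 + G (l(I, G) = (G - 9*(-6)) + 1 = (G + 54) + 1 = (54 + G) + 1 = 55 + G)
l(-17, 478)/((-298549/(-155752))) + H(-89)/219820 = (55 + 478)/((-298549/(-155752))) - 89/219820 = 533/((-298549*(-1/155752))) - 89*1/219820 = 533/(298549/155752) - 89/219820 = 533*(155752/298549) - 89/219820 = 83015816/298549 - 89/219820 = 18248510102259/65627041180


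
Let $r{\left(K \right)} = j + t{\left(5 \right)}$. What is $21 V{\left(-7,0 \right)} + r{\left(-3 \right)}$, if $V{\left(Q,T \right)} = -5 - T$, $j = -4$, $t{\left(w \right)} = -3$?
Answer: $-112$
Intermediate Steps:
$r{\left(K \right)} = -7$ ($r{\left(K \right)} = -4 - 3 = -7$)
$21 V{\left(-7,0 \right)} + r{\left(-3 \right)} = 21 \left(-5 - 0\right) - 7 = 21 \left(-5 + 0\right) - 7 = 21 \left(-5\right) - 7 = -105 - 7 = -112$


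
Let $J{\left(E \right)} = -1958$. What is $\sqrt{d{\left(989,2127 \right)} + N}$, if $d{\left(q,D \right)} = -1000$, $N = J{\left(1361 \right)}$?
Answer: $i \sqrt{2958} \approx 54.388 i$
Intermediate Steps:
$N = -1958$
$\sqrt{d{\left(989,2127 \right)} + N} = \sqrt{-1000 - 1958} = \sqrt{-2958} = i \sqrt{2958}$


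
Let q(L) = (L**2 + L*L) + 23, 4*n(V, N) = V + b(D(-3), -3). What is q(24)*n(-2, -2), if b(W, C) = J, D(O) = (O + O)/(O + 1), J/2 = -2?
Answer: -3525/2 ≈ -1762.5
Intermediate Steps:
J = -4 (J = 2*(-2) = -4)
D(O) = 2*O/(1 + O) (D(O) = (2*O)/(1 + O) = 2*O/(1 + O))
b(W, C) = -4
n(V, N) = -1 + V/4 (n(V, N) = (V - 4)/4 = (-4 + V)/4 = -1 + V/4)
q(L) = 23 + 2*L**2 (q(L) = (L**2 + L**2) + 23 = 2*L**2 + 23 = 23 + 2*L**2)
q(24)*n(-2, -2) = (23 + 2*24**2)*(-1 + (1/4)*(-2)) = (23 + 2*576)*(-1 - 1/2) = (23 + 1152)*(-3/2) = 1175*(-3/2) = -3525/2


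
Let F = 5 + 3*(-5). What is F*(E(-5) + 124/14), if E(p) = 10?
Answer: -1320/7 ≈ -188.57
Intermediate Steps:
F = -10 (F = 5 - 15 = -10)
F*(E(-5) + 124/14) = -10*(10 + 124/14) = -10*(10 + 124*(1/14)) = -10*(10 + 62/7) = -10*132/7 = -1320/7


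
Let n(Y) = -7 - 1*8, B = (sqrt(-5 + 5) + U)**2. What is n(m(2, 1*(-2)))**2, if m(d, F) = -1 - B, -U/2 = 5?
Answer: 225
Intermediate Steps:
U = -10 (U = -2*5 = -10)
B = 100 (B = (sqrt(-5 + 5) - 10)**2 = (sqrt(0) - 10)**2 = (0 - 10)**2 = (-10)**2 = 100)
m(d, F) = -101 (m(d, F) = -1 - 1*100 = -1 - 100 = -101)
n(Y) = -15 (n(Y) = -7 - 8 = -15)
n(m(2, 1*(-2)))**2 = (-15)**2 = 225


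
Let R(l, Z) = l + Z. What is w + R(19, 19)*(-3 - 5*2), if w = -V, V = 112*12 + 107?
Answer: -1945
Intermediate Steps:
R(l, Z) = Z + l
V = 1451 (V = 1344 + 107 = 1451)
w = -1451 (w = -1*1451 = -1451)
w + R(19, 19)*(-3 - 5*2) = -1451 + (19 + 19)*(-3 - 5*2) = -1451 + 38*(-3 - 10) = -1451 + 38*(-13) = -1451 - 494 = -1945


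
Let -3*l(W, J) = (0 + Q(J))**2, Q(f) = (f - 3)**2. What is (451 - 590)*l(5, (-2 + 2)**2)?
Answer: 3753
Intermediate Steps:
Q(f) = (-3 + f)**2
l(W, J) = -(-3 + J)**4/3 (l(W, J) = -(0 + (-3 + J)**2)**2/3 = -(-3 + J)**4/3)
(451 - 590)*l(5, (-2 + 2)**2) = (451 - 590)*(-(-3 + (-2 + 2)**2)**4/3) = -(-139)*(-3 + 0**2)**4/3 = -(-139)*(-3 + 0)**4/3 = -(-139)*(-3)**4/3 = -(-139)*81/3 = -139*(-27) = 3753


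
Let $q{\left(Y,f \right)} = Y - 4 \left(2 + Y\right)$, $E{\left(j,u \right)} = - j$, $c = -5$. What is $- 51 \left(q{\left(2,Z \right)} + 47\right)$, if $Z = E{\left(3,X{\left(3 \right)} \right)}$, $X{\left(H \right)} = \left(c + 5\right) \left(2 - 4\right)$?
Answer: $-1683$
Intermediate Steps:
$X{\left(H \right)} = 0$ ($X{\left(H \right)} = \left(-5 + 5\right) \left(2 - 4\right) = 0 \left(-2\right) = 0$)
$Z = -3$ ($Z = \left(-1\right) 3 = -3$)
$q{\left(Y,f \right)} = -8 - 3 Y$ ($q{\left(Y,f \right)} = Y - \left(8 + 4 Y\right) = -8 - 3 Y$)
$- 51 \left(q{\left(2,Z \right)} + 47\right) = - 51 \left(\left(-8 - 6\right) + 47\right) = - 51 \left(-14 + 47\right) = \left(-51\right) 33 = -1683$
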